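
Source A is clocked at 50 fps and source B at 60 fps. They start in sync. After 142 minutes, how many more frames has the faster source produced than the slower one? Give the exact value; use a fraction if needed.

142 min = 8520 s.
A emits 50 × 8520 = 426000 frames; B emits 60 × 8520 = 511200.
Difference = 85200 frames; B is ahead of A.

85200 frames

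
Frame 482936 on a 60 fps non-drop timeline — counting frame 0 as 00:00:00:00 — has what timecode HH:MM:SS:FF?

482936 ÷ 60 = 8048 full seconds, remainder 56 frames.
8048 s = 2 h 14 min 8 s.
Timecode: 02:14:08:56.

02:14:08:56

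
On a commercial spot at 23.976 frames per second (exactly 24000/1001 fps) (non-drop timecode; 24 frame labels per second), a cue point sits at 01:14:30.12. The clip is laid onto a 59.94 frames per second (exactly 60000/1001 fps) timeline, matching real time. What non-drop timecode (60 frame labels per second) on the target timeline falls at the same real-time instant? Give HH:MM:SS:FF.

01:14:30:30

Source frame index: (1×3600 + 14×60 + 30) × 24 + 12 = 107292.
Real time: 107292 / (24000/1001) = 8949941/2000 s.
Target frame: (8949941/2000) × (60000/1001) = 268230.
At 60 labels/s: frame 268230 → 01:14:30:30.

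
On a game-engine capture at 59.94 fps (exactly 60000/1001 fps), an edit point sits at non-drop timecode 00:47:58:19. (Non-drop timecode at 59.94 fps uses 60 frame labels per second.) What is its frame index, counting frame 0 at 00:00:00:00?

Total seconds to the label: (0 × 3600 + 47 × 60 + 58) = 2878.
Frame index = 2878 × 60 + 19 = 172699.

172699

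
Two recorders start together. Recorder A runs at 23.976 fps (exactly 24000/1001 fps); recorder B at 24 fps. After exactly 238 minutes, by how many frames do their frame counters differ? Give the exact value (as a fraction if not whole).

48960/143 frames

238 min = 14280 s.
A emits 24000/1001 × 14280 = 48960000/143 frames; B emits 24 × 14280 = 342720.
Difference = 48960/143 frames (≈ 342.3776); B is ahead of A.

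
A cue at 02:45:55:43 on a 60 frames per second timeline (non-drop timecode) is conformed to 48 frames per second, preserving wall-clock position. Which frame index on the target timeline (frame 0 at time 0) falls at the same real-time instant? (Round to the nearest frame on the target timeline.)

frame 477874

Source frame index: (2×3600 + 45×60 + 55) × 60 + 43 = 597343.
Real time: 597343 / (60) = 597343/60 s.
Target frame: (597343/60) × (48) = 2389372/5 ≈ 477874.400 → 477874.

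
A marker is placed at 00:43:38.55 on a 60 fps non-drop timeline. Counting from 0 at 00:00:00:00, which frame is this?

frame 157135

Total seconds to the label: (0 × 3600 + 43 × 60 + 38) = 2618.
Frame index = 2618 × 60 + 55 = 157135.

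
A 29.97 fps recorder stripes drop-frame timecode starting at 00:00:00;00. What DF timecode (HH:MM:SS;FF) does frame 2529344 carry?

Each 10-minute DF block holds 10 × 60 × 30 − 9 × 2 = 17982 frames. 2529344 ÷ 17982 → 140 full blocks, remainder 11864.
Within the partial block the first minute is 1800 frames and each further minute 1798, so 6 further minute boundaries passed. Total skipped labels = 18 × 140 + 2 × 6 = 2532.
Non-drop label index = 2529344 + 2532 = 2531876; at 30 labels/s that is 23:26:35:26, i.e. DF 23:26:35;26.

23:26:35;26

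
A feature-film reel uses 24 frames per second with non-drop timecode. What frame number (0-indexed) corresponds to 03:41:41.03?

319227

Total seconds to the label: (3 × 3600 + 41 × 60 + 41) = 13301.
Frame index = 13301 × 24 + 3 = 319227.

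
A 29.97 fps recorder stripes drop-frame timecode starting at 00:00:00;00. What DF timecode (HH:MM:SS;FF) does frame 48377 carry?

00:26:54;05

Ten DF minutes hold 17982 frames, so frame 48377 lies in block 2 (frames 35964–53945) with 12413 frames into that block.
The block's first minute is 1800 frames and the rest 1798 each; 12413 frames reaches minute 6, so 2 × 18 + 6 × 2 = 48 labels have been skipped so far.
Adding those back, label number 48377 + 48 = 48425 at 30 labels/s is 1614 s + 5 f = 0 h 26 min 54 s frame 5, i.e. 00:26:54;05.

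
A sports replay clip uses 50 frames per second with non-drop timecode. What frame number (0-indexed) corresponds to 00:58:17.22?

Total seconds to the label: (0 × 3600 + 58 × 60 + 17) = 3497.
Frame index = 3497 × 50 + 22 = 174872.

frame 174872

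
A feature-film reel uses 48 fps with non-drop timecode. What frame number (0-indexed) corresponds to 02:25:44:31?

Total seconds to the label: (2 × 3600 + 25 × 60 + 44) = 8744.
Frame index = 8744 × 48 + 31 = 419743.

419743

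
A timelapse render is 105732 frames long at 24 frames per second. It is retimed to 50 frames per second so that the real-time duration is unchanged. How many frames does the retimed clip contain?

Target frames = source frames × (target rate / source rate) = 105732 × (50)/(24) = 105732 × 25/12 = 220275.

220275 frames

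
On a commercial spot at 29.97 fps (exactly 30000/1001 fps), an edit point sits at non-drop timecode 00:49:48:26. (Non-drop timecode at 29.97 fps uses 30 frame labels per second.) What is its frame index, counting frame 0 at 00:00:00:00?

frame 89666

Total seconds to the label: (0 × 3600 + 49 × 60 + 48) = 2988.
Frame index = 2988 × 30 + 26 = 89666.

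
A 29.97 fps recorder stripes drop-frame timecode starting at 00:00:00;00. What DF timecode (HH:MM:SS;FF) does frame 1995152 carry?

18:29:31;20

Each 10-minute DF block holds 10 × 60 × 30 − 9 × 2 = 17982 frames. 1995152 ÷ 17982 → 110 full blocks, remainder 17132.
Within the partial block the first minute is 1800 frames and each further minute 1798, so 9 further minute boundaries passed. Total skipped labels = 18 × 110 + 2 × 9 = 1998.
Non-drop label index = 1995152 + 1998 = 1997150; at 30 labels/s that is 18:29:31:20, i.e. DF 18:29:31;20.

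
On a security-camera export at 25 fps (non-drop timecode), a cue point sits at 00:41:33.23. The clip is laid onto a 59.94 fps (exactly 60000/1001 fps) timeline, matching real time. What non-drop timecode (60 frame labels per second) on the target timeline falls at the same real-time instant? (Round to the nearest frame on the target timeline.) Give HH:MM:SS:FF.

00:41:31:26

Source frame index: (0×3600 + 41×60 + 33) × 25 + 23 = 62348.
Real time: 62348 / (25) = 62348/25 s.
Target frame: (62348/25) × (60000/1001) = 1046400/7 ≈ 149485.714 → 149486.
At 60 labels/s: frame 149486 → 00:41:31:26.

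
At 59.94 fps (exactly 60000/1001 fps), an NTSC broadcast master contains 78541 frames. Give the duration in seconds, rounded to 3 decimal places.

1310.326 seconds

Running time = 78541 × 1001/60000 = 78619541/60000 s ≈ 1310.326 s.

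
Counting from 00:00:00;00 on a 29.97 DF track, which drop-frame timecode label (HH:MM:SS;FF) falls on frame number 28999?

00:16:07;19

Ten DF minutes hold 17982 frames, so frame 28999 lies in block 1 (frames 17982–35963) with 11017 frames into that block.
The block's first minute is 1800 frames and the rest 1798 each; 11017 frames reaches minute 6, so 1 × 18 + 6 × 2 = 30 labels have been skipped so far.
Adding those back, label number 28999 + 30 = 29029 at 30 labels/s is 967 s + 19 f = 0 h 16 min 7 s frame 19, i.e. 00:16:07;19.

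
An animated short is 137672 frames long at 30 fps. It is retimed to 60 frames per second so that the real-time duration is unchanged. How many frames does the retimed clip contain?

275344 frames

Target frames = source frames × (target rate / source rate) = 137672 × (60)/(30) = 137672 × 2 = 275344.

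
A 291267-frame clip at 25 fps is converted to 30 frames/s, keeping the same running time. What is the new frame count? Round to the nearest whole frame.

349520 frames

Frames at target rate = 291267 × (30) / (25) = 1747602/5 ≈ 349520.400.
Nearest whole frame: 349520.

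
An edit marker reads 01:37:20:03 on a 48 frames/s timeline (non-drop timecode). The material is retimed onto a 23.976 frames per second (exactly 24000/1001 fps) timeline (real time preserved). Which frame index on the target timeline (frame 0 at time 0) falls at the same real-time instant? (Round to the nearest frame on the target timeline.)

Source frame index: (1×3600 + 37×60 + 20) × 48 + 3 = 280323.
Real time: 280323 / (48) = 93441/16 s.
Target frame: (93441/16) × (24000/1001) = 140161500/1001 ≈ 140021.479 → 140021.

frame 140021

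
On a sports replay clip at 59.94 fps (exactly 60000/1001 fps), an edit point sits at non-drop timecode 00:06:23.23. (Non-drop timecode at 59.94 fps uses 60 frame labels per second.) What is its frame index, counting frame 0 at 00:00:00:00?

Total seconds to the label: (0 × 3600 + 6 × 60 + 23) = 383.
Frame index = 383 × 60 + 23 = 23003.

frame 23003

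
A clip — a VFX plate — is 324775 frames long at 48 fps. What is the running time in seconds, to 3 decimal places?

Running time = 324775 × 1/48 = 324775/48 s ≈ 6766.146 s.

6766.146 seconds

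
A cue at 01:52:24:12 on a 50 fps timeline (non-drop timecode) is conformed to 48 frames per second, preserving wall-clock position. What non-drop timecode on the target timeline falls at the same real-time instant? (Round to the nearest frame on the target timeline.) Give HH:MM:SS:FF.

Source frame index: (1×3600 + 52×60 + 24) × 50 + 12 = 337212.
Real time: 337212 / (50) = 168606/25 s.
Target frame: (168606/25) × (48) = 8093088/25 ≈ 323723.520 → 323724.
At 48 labels/s: frame 323724 → 01:52:24:12.

01:52:24:12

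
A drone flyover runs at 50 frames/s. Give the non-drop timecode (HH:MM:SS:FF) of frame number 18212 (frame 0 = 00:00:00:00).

18212 ÷ 50 = 364 full seconds, remainder 12 frames.
364 s = 0 h 6 min 4 s.
Timecode: 00:06:04:12.

00:06:04:12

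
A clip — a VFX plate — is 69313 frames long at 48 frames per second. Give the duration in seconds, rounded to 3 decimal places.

Running time = 69313 × 1/48 = 69313/48 s ≈ 1444.021 s.

1444.021 seconds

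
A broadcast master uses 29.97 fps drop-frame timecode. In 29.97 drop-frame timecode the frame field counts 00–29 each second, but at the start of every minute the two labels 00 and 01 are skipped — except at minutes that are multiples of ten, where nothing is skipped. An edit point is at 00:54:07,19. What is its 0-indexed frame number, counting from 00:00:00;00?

Complete 10-minute blocks: 5, each 17982 frames → 89910.
Remaining 4 whole minutes in the current block: 1800 + 3 × 1798 = 7194 frames.
Within the current minute: 7 × 30 + 19 − 2 = 227 (labels ;00/;01 skipped at this minute). Total = 89910 + 7194 + 227 = 97331.

97331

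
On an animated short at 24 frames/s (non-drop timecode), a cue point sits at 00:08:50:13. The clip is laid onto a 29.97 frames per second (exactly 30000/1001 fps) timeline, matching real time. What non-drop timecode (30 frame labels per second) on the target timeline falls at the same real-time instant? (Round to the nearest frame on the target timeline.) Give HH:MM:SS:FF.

Source frame index: (0×3600 + 8×60 + 50) × 24 + 13 = 12733.
Real time: 12733 / (24) = 12733/24 s.
Target frame: (12733/24) × (30000/1001) = 2273750/143 ≈ 15900.350 → 15900.
At 30 labels/s: frame 15900 → 00:08:50:00.

00:08:50:00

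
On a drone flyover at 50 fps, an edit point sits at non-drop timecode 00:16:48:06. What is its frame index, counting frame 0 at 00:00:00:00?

50406

Total seconds to the label: (0 × 3600 + 16 × 60 + 48) = 1008.
Frame index = 1008 × 50 + 6 = 50406.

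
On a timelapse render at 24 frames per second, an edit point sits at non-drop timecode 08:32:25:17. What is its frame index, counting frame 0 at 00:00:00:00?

Total seconds to the label: (8 × 3600 + 32 × 60 + 25) = 30745.
Frame index = 30745 × 24 + 17 = 737897.

737897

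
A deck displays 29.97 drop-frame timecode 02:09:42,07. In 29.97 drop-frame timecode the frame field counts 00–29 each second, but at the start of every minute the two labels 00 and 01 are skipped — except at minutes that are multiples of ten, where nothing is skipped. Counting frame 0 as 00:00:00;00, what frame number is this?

233233

As if non-drop at 30 labels/s: (2 × 3600 + 9 × 60 + 42) × 30 + 7 = 233467.
Minute boundaries passed: 129; those not divisible by 10: 129 − 12 = 117; dropped labels = 2 × 117 = 234.
Actual frame index = 233467 − 234 = 233233.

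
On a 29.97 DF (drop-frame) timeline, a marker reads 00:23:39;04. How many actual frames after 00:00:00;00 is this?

As if non-drop at 30 labels/s: (0 × 3600 + 23 × 60 + 39) × 30 + 4 = 42574.
Minute boundaries passed: 23; those not divisible by 10: 23 − 2 = 21; dropped labels = 2 × 21 = 42.
Actual frame index = 42574 − 42 = 42532.

42532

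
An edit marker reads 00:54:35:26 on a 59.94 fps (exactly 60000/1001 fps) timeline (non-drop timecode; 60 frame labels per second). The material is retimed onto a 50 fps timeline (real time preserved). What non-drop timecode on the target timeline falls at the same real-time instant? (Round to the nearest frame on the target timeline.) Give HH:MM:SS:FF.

Source frame index: (0×3600 + 54×60 + 35) × 60 + 26 = 196526.
Real time: 196526 / (60000/1001) = 98361263/30000 s.
Target frame: (98361263/30000) × (50) = 98361263/600 ≈ 163935.438 → 163935.
At 50 labels/s: frame 163935 → 00:54:38:35.

00:54:38:35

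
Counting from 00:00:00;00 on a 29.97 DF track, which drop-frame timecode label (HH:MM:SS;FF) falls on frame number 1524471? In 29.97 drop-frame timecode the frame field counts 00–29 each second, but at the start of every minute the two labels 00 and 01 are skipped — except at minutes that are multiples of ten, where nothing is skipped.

14:07:46;17

Each 10-minute DF block holds 10 × 60 × 30 − 9 × 2 = 17982 frames. 1524471 ÷ 17982 → 84 full blocks, remainder 13983.
Within the partial block the first minute is 1800 frames and each further minute 1798, so 7 further minute boundaries passed. Total skipped labels = 18 × 84 + 2 × 7 = 1526.
Non-drop label index = 1524471 + 1526 = 1525997; at 30 labels/s that is 14:07:46:17, i.e. DF 14:07:46;17.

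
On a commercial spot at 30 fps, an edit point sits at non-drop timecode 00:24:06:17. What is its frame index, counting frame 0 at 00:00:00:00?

43397

Total seconds to the label: (0 × 3600 + 24 × 60 + 6) = 1446.
Frame index = 1446 × 30 + 17 = 43397.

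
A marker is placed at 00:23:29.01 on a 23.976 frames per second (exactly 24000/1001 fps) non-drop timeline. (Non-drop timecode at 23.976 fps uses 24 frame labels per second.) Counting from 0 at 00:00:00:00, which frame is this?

frame 33817

Total seconds to the label: (0 × 3600 + 23 × 60 + 29) = 1409.
Frame index = 1409 × 24 + 1 = 33817.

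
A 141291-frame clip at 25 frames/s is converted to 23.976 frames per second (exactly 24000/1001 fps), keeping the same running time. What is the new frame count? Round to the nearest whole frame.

Frames at target rate = 141291 × (24000/1001) / (25) = 135639360/1001 ≈ 135503.856.
Nearest whole frame: 135504.

135504 frames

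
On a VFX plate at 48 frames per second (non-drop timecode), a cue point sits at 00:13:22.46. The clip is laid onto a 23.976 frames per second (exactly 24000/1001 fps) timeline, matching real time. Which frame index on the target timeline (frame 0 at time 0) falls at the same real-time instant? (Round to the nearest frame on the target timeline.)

Source frame index: (0×3600 + 13×60 + 22) × 48 + 46 = 38542.
Real time: 38542 / (48) = 19271/24 s.
Target frame: (19271/24) × (24000/1001) = 2753000/143 ≈ 19251.748 → 19252.

frame 19252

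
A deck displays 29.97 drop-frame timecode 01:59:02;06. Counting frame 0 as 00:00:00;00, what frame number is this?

214050

As if non-drop at 30 labels/s: (1 × 3600 + 59 × 60 + 2) × 30 + 6 = 214266.
Minute boundaries passed: 119; those not divisible by 10: 119 − 11 = 108; dropped labels = 2 × 108 = 216.
Actual frame index = 214266 − 216 = 214050.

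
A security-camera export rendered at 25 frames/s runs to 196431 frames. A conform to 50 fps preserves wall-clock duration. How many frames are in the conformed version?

Target frames = source frames × (target rate / source rate) = 196431 × (50)/(25) = 196431 × 2 = 392862.

392862 frames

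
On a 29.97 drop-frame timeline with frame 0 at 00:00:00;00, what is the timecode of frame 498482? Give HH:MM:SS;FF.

Ten DF minutes hold 17982 frames, so frame 498482 lies in block 27 (frames 485514–503495) with 12968 frames into that block.
The block's first minute is 1800 frames and the rest 1798 each; 12968 frames reaches minute 7, so 27 × 18 + 7 × 2 = 500 labels have been skipped so far.
Adding those back, label number 498482 + 500 = 498982 at 30 labels/s is 16632 s + 22 f = 4 h 37 min 12 s frame 22, i.e. 04:37:12;22.

04:37:12;22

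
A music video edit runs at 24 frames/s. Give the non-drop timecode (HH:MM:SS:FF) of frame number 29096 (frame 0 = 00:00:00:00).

00:20:12:08

29096 ÷ 24 = 1212 full seconds, remainder 8 frames.
1212 s = 0 h 20 min 12 s.
Timecode: 00:20:12:08.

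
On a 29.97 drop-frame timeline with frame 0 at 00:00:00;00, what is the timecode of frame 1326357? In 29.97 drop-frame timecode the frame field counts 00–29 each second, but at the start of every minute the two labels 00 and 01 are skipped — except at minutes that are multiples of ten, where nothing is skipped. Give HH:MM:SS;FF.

Each 10-minute DF block holds 10 × 60 × 30 − 9 × 2 = 17982 frames. 1326357 ÷ 17982 → 73 full blocks, remainder 13671.
Within the partial block the first minute is 1800 frames and each further minute 1798, so 7 further minute boundaries passed. Total skipped labels = 18 × 73 + 2 × 7 = 1328.
Non-drop label index = 1326357 + 1328 = 1327685; at 30 labels/s that is 12:17:36:05, i.e. DF 12:17:36;05.

12:17:36;05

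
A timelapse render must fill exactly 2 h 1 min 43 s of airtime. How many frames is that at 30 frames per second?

2 h 1 min 43 s = 7303 s.
Frames = 7303 × 30 = 219090.

219090 frames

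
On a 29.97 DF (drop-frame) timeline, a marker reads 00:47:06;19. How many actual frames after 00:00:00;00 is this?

Complete 10-minute blocks: 4, each 17982 frames → 71928.
Remaining 7 whole minutes in the current block: 1800 + 6 × 1798 = 12588 frames.
Within the current minute: 6 × 30 + 19 − 2 = 197 (labels ;00/;01 skipped at this minute). Total = 71928 + 12588 + 197 = 84713.

84713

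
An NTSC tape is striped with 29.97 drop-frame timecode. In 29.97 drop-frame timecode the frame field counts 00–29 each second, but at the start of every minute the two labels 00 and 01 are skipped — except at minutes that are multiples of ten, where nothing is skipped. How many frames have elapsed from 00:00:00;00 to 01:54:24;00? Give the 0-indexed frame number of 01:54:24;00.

As if non-drop at 30 labels/s: (1 × 3600 + 54 × 60 + 24) × 30 + 0 = 205920.
Minute boundaries passed: 114; those not divisible by 10: 114 − 11 = 103; dropped labels = 2 × 103 = 206.
Actual frame index = 205920 − 206 = 205714.

205714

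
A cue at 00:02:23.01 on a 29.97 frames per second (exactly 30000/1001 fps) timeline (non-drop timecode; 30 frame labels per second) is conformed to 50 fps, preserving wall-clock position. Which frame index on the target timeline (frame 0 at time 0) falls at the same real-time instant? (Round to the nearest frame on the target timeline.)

Source frame index: (0×3600 + 2×60 + 23) × 30 + 1 = 4291.
Real time: 4291 / (30000/1001) = 4295291/30000 s.
Target frame: (4295291/30000) × (50) = 4295291/600 ≈ 7158.818 → 7159.

frame 7159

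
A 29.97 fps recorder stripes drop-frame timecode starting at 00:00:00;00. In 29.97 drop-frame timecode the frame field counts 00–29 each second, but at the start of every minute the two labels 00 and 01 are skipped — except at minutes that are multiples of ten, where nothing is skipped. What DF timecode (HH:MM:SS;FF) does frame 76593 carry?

00:42:35;19

Each 10-minute DF block holds 10 × 60 × 30 − 9 × 2 = 17982 frames. 76593 ÷ 17982 → 4 full blocks, remainder 4665.
Within the partial block the first minute is 1800 frames and each further minute 1798, so 2 further minute boundaries passed. Total skipped labels = 18 × 4 + 2 × 2 = 76.
Non-drop label index = 76593 + 76 = 76669; at 30 labels/s that is 00:42:35:19, i.e. DF 00:42:35;19.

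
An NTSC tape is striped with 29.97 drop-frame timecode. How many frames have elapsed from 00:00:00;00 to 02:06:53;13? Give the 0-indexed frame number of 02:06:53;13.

228175

As if non-drop at 30 labels/s: (2 × 3600 + 6 × 60 + 53) × 30 + 13 = 228403.
Minute boundaries passed: 126; those not divisible by 10: 126 − 12 = 114; dropped labels = 2 × 114 = 228.
Actual frame index = 228403 − 228 = 228175.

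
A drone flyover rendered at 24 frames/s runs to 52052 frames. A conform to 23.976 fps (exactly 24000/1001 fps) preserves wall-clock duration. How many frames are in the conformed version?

Target frames = source frames × (target rate / source rate) = 52052 × (24000/1001)/(24) = 52052 × 1000/1001 = 52000.

52000 frames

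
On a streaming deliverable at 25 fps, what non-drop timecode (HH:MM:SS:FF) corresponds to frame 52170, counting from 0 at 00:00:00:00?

52170 ÷ 25 = 2086 full seconds, remainder 20 frames.
2086 s = 0 h 34 min 46 s.
Timecode: 00:34:46:20.

00:34:46:20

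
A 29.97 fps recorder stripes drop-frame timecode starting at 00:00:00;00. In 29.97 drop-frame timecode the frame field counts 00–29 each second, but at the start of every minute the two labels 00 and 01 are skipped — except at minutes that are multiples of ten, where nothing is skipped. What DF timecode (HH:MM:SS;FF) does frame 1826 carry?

00:01:00;28

Each 10-minute DF block holds 10 × 60 × 30 − 9 × 2 = 17982 frames. 1826 ÷ 17982 → 0 full blocks, remainder 1826.
Within the partial block the first minute is 1800 frames and each further minute 1798, so 1 further minute boundary passed. Total skipped labels = 18 × 0 + 2 × 1 = 2.
Non-drop label index = 1826 + 2 = 1828; at 30 labels/s that is 00:01:00:28, i.e. DF 00:01:00;28.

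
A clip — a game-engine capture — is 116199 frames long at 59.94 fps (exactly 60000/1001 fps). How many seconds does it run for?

Running time = 116199 / (60000/1001) = 1938.58665 s.

1938.58665 seconds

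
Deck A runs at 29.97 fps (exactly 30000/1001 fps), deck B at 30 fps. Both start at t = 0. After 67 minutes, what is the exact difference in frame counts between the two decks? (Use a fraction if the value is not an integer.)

67 min = 4020 s.
A emits 30000/1001 × 4020 = 120600000/1001 frames; B emits 30 × 4020 = 120600.
Difference = 120600/1001 frames (≈ 120.4795); B is ahead of A.

120600/1001 frames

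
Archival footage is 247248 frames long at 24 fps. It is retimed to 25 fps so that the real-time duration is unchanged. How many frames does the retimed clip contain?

257550 frames

Target frames = source frames × (target rate / source rate) = 247248 × (25)/(24) = 247248 × 25/24 = 257550.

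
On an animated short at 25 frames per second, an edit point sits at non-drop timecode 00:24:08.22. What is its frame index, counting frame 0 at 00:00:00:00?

Total seconds to the label: (0 × 3600 + 24 × 60 + 8) = 1448.
Frame index = 1448 × 25 + 22 = 36222.

frame 36222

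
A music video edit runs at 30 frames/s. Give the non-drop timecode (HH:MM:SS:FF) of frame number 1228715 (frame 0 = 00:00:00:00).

11:22:37:05

1228715 ÷ 30 = 40957 full seconds, remainder 5 frames.
40957 s = 11 h 22 min 37 s.
Timecode: 11:22:37:05.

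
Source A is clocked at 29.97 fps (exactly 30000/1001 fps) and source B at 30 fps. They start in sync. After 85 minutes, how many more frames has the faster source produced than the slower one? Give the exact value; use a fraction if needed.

153000/1001 frames

85 min = 5100 s.
A emits 30000/1001 × 5100 = 153000000/1001 frames; B emits 30 × 5100 = 153000.
Difference = 153000/1001 frames (≈ 152.8472); B is ahead of A.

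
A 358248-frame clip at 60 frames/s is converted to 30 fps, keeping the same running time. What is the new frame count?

Frames at target rate = 358248 × (30) / (60) = 179124.

179124 frames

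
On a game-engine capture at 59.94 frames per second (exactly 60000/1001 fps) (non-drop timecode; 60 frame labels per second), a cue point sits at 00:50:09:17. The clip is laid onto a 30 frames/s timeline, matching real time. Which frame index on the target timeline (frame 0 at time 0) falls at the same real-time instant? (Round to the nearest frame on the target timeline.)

frame 90369

Source frame index: (0×3600 + 50×60 + 9) × 60 + 17 = 180557.
Real time: 180557 / (60000/1001) = 180737557/60000 s.
Target frame: (180737557/60000) × (30) = 180737557/2000 ≈ 90368.779 → 90369.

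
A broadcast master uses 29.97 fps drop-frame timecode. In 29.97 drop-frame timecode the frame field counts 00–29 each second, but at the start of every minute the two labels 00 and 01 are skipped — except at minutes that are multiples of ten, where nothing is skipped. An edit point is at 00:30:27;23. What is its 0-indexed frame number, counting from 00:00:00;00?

As if non-drop at 30 labels/s: (0 × 3600 + 30 × 60 + 27) × 30 + 23 = 54833.
Minute boundaries passed: 30; those not divisible by 10: 30 − 3 = 27; dropped labels = 2 × 27 = 54.
Actual frame index = 54833 − 54 = 54779.

54779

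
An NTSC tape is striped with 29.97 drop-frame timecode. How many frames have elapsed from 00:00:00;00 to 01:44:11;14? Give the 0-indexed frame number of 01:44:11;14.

187356

As if non-drop at 30 labels/s: (1 × 3600 + 44 × 60 + 11) × 30 + 14 = 187544.
Minute boundaries passed: 104; those not divisible by 10: 104 − 10 = 94; dropped labels = 2 × 94 = 188.
Actual frame index = 187544 − 188 = 187356.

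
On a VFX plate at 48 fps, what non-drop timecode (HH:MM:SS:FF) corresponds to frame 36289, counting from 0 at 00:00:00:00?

36289 ÷ 48 = 756 full seconds, remainder 1 frame.
756 s = 0 h 12 min 36 s.
Timecode: 00:12:36:01.

00:12:36:01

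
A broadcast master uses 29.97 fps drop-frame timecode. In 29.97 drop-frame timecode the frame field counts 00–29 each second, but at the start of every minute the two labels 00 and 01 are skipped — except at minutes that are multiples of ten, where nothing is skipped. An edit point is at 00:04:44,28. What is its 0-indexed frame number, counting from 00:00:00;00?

8540

As if non-drop at 30 labels/s: (0 × 3600 + 4 × 60 + 44) × 30 + 28 = 8548.
Minute boundaries passed: 4; those not divisible by 10: 4 − 0 = 4; dropped labels = 2 × 4 = 8.
Actual frame index = 8548 − 8 = 8540.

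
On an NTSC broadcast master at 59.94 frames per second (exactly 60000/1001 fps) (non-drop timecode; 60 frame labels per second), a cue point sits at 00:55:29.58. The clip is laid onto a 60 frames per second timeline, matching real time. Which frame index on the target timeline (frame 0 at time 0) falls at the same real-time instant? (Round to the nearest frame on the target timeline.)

Source frame index: (0×3600 + 55×60 + 29) × 60 + 58 = 199798.
Real time: 199798 / (60000/1001) = 99998899/30000 s.
Target frame: (99998899/30000) × (60) = 99998899/500 ≈ 199997.798 → 199998.

frame 199998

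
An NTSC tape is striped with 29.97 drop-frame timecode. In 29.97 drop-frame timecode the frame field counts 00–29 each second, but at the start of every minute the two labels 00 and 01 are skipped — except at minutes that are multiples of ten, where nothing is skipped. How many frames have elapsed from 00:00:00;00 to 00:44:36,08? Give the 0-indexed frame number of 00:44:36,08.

80208

As if non-drop at 30 labels/s: (0 × 3600 + 44 × 60 + 36) × 30 + 8 = 80288.
Minute boundaries passed: 44; those not divisible by 10: 44 − 4 = 40; dropped labels = 2 × 40 = 80.
Actual frame index = 80288 − 80 = 80208.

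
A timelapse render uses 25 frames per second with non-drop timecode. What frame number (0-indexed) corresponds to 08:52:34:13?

Total seconds to the label: (8 × 3600 + 52 × 60 + 34) = 31954.
Frame index = 31954 × 25 + 13 = 798863.

798863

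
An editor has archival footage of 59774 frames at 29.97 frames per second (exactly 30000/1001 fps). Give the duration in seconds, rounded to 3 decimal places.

Running time = 59774 × 1001/30000 = 29916887/15000 s ≈ 1994.459 s.

1994.459 seconds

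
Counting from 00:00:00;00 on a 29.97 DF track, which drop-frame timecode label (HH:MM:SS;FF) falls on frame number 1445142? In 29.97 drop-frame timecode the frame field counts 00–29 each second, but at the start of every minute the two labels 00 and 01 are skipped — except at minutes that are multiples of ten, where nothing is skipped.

13:23:39;18

Ten DF minutes hold 17982 frames, so frame 1445142 lies in block 80 (frames 1438560–1456541) with 6582 frames into that block.
The block's first minute is 1800 frames and the rest 1798 each; 6582 frames reaches minute 3, so 80 × 18 + 3 × 2 = 1446 labels have been skipped so far.
Adding those back, label number 1445142 + 1446 = 1446588 at 30 labels/s is 48219 s + 18 f = 13 h 23 min 39 s frame 18, i.e. 13:23:39;18.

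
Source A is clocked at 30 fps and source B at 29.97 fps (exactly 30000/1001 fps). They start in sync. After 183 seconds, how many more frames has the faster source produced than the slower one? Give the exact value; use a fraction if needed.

5490/1001 frames

A emits 30 × 183 = 5490 frames; B emits 30000/1001 × 183 = 5490000/1001.
Difference = 5490/1001 frames (≈ 5.4845); B is behind A.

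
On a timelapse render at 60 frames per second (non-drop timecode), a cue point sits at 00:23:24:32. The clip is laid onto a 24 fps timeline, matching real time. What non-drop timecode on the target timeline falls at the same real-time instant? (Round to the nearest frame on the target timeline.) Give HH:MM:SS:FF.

Source frame index: (0×3600 + 23×60 + 24) × 60 + 32 = 84272.
Real time: 84272 / (60) = 21068/15 s.
Target frame: (21068/15) × (24) = 168544/5 ≈ 33708.800 → 33709.
At 24 labels/s: frame 33709 → 00:23:24:13.

00:23:24:13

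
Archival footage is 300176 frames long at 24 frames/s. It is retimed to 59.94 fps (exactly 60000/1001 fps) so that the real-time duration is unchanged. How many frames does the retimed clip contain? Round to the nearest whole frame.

Frames at target rate = 300176 × (60000/1001) / (24) = 750440000/1001 ≈ 749690.310.
Nearest whole frame: 749690.

749690 frames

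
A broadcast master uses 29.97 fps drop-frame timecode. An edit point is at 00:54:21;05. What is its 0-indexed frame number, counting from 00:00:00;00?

97737

As if non-drop at 30 labels/s: (0 × 3600 + 54 × 60 + 21) × 30 + 5 = 97835.
Minute boundaries passed: 54; those not divisible by 10: 54 − 5 = 49; dropped labels = 2 × 49 = 98.
Actual frame index = 97835 − 98 = 97737.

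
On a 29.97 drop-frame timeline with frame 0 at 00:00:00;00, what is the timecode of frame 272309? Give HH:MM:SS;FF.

02:31:26;01

Each 10-minute DF block holds 10 × 60 × 30 − 9 × 2 = 17982 frames. 272309 ÷ 17982 → 15 full blocks, remainder 2579.
Within the partial block the first minute is 1800 frames and each further minute 1798, so 1 further minute boundary passed. Total skipped labels = 18 × 15 + 2 × 1 = 272.
Non-drop label index = 272309 + 272 = 272581; at 30 labels/s that is 02:31:26:01, i.e. DF 02:31:26;01.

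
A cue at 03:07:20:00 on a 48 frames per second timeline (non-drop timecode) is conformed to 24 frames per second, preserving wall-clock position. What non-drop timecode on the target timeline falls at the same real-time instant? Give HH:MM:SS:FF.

Source frame index: (3×3600 + 7×60 + 20) × 48 + 0 = 539520.
Real time: 539520 / (48) = 11240 s.
Target frame: (11240) × (24) = 269760.
At 24 labels/s: frame 269760 → 03:07:20:00.

03:07:20:00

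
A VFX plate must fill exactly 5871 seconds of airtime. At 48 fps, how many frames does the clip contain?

281808 frames

Frames = 5871 × 48 = 281808.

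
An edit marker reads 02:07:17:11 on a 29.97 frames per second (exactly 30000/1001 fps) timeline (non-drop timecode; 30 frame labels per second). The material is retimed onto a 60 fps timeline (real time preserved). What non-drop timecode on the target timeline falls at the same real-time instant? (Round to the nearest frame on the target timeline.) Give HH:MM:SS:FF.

Source frame index: (2×3600 + 7×60 + 17) × 30 + 11 = 229121.
Real time: 229121 / (30000/1001) = 229350121/30000 s.
Target frame: (229350121/30000) × (60) = 229350121/500 ≈ 458700.242 → 458700.
At 60 labels/s: frame 458700 → 02:07:25:00.

02:07:25:00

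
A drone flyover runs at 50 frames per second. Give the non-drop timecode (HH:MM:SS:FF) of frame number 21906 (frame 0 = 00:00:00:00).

21906 ÷ 50 = 438 full seconds, remainder 6 frames.
438 s = 0 h 7 min 18 s.
Timecode: 00:07:18:06.

00:07:18:06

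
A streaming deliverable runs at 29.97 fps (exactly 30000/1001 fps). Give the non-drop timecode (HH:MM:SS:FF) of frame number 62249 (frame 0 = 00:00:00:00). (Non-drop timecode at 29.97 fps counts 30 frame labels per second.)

62249 ÷ 30 = 2074 full seconds, remainder 29 frames.
2074 s = 0 h 34 min 34 s.
Timecode: 00:34:34:29.

00:34:34:29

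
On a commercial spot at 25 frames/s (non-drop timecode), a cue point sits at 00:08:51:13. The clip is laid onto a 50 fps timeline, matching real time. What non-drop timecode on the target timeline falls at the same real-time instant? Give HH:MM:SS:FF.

Source frame index: (0×3600 + 8×60 + 51) × 25 + 13 = 13288.
Real time: 13288 / (25) = 13288/25 s.
Target frame: (13288/25) × (50) = 26576.
At 50 labels/s: frame 26576 → 00:08:51:26.

00:08:51:26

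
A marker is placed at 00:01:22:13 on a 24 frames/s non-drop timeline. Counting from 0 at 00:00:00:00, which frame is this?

frame 1981

Total seconds to the label: (0 × 3600 + 1 × 60 + 22) = 82.
Frame index = 82 × 24 + 13 = 1981.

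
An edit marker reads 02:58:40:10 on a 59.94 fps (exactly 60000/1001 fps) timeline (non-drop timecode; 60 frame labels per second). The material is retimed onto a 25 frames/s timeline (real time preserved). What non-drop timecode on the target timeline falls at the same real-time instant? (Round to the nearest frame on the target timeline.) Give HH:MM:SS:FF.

Source frame index: (2×3600 + 58×60 + 40) × 60 + 10 = 643210.
Real time: 643210 / (60000/1001) = 64385321/6000 s.
Target frame: (64385321/6000) × (25) = 64385321/240 ≈ 268272.171 → 268272.
At 25 labels/s: frame 268272 → 02:58:50:22.

02:58:50:22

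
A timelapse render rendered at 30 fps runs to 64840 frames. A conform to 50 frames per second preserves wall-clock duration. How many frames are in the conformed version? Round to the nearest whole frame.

Frames at target rate = 64840 × (50) / (30) = 324200/3 ≈ 108066.667.
Nearest whole frame: 108067.

108067 frames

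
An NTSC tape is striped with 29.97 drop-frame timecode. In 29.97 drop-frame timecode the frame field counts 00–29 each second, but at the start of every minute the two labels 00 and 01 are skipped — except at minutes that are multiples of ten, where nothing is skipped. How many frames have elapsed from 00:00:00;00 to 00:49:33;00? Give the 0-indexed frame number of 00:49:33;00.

Complete 10-minute blocks: 4, each 17982 frames → 71928.
Remaining 9 whole minutes in the current block: 1800 + 8 × 1798 = 16184 frames.
Within the current minute: 33 × 30 + 0 − 2 = 988 (labels ;00/;01 skipped at this minute). Total = 71928 + 16184 + 988 = 89100.

89100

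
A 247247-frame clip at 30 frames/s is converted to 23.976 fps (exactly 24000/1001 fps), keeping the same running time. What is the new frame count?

Target frames = source frames × (target rate / source rate) = 247247 × (24000/1001)/(30) = 247247 × 800/1001 = 197600.

197600 frames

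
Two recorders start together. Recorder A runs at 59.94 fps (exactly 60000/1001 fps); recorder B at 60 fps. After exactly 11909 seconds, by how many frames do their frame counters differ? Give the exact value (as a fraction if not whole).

714540/1001 frames

A emits 60000/1001 × 11909 = 714540000/1001 frames; B emits 60 × 11909 = 714540.
Difference = 714540/1001 frames (≈ 713.8262); B is ahead of A.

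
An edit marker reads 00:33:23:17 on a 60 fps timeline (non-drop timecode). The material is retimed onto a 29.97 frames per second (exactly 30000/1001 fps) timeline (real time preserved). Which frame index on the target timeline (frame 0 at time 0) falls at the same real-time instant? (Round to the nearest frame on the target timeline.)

frame 60038

Source frame index: (0×3600 + 33×60 + 23) × 60 + 17 = 120197.
Real time: 120197 / (60) = 120197/60 s.
Target frame: (120197/60) × (30000/1001) = 780500/13 ≈ 60038.462 → 60038.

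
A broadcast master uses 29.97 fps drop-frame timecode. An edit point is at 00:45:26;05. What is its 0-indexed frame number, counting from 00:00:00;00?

81703

As if non-drop at 30 labels/s: (0 × 3600 + 45 × 60 + 26) × 30 + 5 = 81785.
Minute boundaries passed: 45; those not divisible by 10: 45 − 4 = 41; dropped labels = 2 × 41 = 82.
Actual frame index = 81785 − 82 = 81703.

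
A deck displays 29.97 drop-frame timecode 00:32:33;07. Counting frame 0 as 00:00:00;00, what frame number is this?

Complete 10-minute blocks: 3, each 17982 frames → 53946.
Remaining 2 whole minutes in the current block: 1800 + 1 × 1798 = 3598 frames.
Within the current minute: 33 × 30 + 7 − 2 = 995 (labels ;00/;01 skipped at this minute). Total = 53946 + 3598 + 995 = 58539.

58539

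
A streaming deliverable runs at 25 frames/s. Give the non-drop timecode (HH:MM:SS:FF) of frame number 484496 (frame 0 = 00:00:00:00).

484496 ÷ 25 = 19379 full seconds, remainder 21 frames.
19379 s = 5 h 22 min 59 s.
Timecode: 05:22:59:21.

05:22:59:21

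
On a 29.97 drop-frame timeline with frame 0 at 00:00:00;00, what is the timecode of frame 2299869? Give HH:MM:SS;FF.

21:18:59;01

Each 10-minute DF block holds 10 × 60 × 30 − 9 × 2 = 17982 frames. 2299869 ÷ 17982 → 127 full blocks, remainder 16155.
Within the partial block the first minute is 1800 frames and each further minute 1798, so 8 further minute boundaries passed. Total skipped labels = 18 × 127 + 2 × 8 = 2302.
Non-drop label index = 2299869 + 2302 = 2302171; at 30 labels/s that is 21:18:59:01, i.e. DF 21:18:59;01.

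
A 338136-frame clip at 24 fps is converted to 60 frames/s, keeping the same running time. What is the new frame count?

845340 frames

Target frames = source frames × (target rate / source rate) = 338136 × (60)/(24) = 338136 × 5/2 = 845340.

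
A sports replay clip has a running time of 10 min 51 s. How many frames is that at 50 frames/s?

10 min 51 s = 651 s.
Frames = 651 × 50 = 32550.

32550 frames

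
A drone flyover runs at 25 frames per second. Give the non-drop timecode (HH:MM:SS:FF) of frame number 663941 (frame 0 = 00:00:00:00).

663941 ÷ 25 = 26557 full seconds, remainder 16 frames.
26557 s = 7 h 22 min 37 s.
Timecode: 07:22:37:16.

07:22:37:16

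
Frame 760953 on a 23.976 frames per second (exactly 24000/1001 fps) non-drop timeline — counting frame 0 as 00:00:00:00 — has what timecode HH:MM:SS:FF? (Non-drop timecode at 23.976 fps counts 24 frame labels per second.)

760953 ÷ 24 = 31706 full seconds, remainder 9 frames.
31706 s = 8 h 48 min 26 s.
Timecode: 08:48:26:09.

08:48:26:09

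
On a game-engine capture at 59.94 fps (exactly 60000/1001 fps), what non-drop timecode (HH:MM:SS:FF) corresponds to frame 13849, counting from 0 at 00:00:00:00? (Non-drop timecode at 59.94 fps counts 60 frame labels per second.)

13849 ÷ 60 = 230 full seconds, remainder 49 frames.
230 s = 0 h 3 min 50 s.
Timecode: 00:03:50:49.

00:03:50:49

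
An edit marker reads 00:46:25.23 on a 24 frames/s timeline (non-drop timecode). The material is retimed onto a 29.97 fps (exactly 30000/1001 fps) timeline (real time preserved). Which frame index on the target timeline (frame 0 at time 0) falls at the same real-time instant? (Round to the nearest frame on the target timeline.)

Source frame index: (0×3600 + 46×60 + 25) × 24 + 23 = 66863.
Real time: 66863 / (24) = 66863/24 s.
Target frame: (66863/24) × (30000/1001) = 83578750/1001 ≈ 83495.255 → 83495.

frame 83495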